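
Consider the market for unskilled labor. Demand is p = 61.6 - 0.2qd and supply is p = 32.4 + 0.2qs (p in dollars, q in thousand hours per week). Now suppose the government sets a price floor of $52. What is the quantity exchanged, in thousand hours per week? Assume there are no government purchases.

Rearranging demand gives qd = 308 - 5p; rearranging supply gives qs = 5p - 162. In a free market, 308 - 5p = 5p - 162 gives the equilibrium p* = 47, q* = 73.
Since 52 > 47, the floor is binding.
At p = 52: qd = 308 - 5·52 = 48 and qs = 5·52 - 162 = 98.
The quantity actually transacted is the short side, demand: 48.

48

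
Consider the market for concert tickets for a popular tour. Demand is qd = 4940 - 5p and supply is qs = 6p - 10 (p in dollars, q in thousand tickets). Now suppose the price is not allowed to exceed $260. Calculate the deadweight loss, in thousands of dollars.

Without the control the market clears where 4940 - 5p = 6p - 10, i.e. p* = 450 and q* = 2690.
Since 260 < 450, the ceiling is binding.
At p = 260: qd = 4940 - 5·260 = 3640 and qs = 6·260 - 10 = 1550.
Quantity traded falls to 1550. At q = 1550 the demand price is (4940 - 1550)/5 = 678 and the supply price is (10 + 1550)/6 = 260.
Deadweight loss = ½ · (678 - 260) · (2690 - 1550) = ½ · 418 · 1140 = 238260.

238260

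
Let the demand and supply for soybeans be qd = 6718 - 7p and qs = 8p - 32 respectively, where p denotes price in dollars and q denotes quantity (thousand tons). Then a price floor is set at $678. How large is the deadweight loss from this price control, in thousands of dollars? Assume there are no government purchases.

341145

Setting quantity demanded equal to quantity supplied, 6718 - 7p = 8p - 32, gives p* = 450 and q* = 3568.
Since 678 > 450, the floor is binding.
At p = 678: qd = 6718 - 7·678 = 1972 and qs = 8·678 - 32 = 5392.
Quantity traded falls to 1972. At q = 1972 the demand price is (6718 - 1972)/7 = 678 and the supply price is (32 + 1972)/8 = 250.5.
Deadweight loss = ½ · (678 - 250.5) · (3568 - 1972) = ½ · 427.5 · 1596 = 341145.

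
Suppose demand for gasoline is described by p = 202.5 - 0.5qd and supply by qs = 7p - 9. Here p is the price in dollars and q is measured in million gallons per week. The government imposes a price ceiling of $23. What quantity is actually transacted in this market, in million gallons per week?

Rearranging demand gives qd = 405 - 2p. Equilibrium: 405 - 2p = 7p - 9, so 414 = 9p and p* = 46, q* = 313.
The ceiling of 23 is below the equilibrium price 46, so it binds.
At p = 23: qd = 405 - 2·23 = 359 and qs = 7·23 - 9 = 152.
The quantity actually transacted is the short side, supply: 152.

152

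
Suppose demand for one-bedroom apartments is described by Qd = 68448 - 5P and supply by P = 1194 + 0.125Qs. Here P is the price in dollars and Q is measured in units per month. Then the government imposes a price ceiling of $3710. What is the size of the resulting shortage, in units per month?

29770

Rearranging supply gives Qs = 8P - 9552. Setting quantity demanded equal to quantity supplied, 68448 - 5P = 8P - 9552, gives P* = 6000 and Q* = 38448.
Since 3710 < 6000, the ceiling is binding.
At P = 3710: Qd = 68448 - 5·3710 = 49898 and Qs = 8·3710 - 9552 = 20128.
Shortage = Qd - Qs = 49898 - 20128 = 29770.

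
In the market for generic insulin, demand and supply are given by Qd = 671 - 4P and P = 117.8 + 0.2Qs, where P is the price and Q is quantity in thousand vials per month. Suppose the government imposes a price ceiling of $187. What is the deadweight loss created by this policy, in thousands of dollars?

0

Rearranging supply gives Qs = 5P - 589. Equilibrium: 671 - 4P = 5P - 589, so 1260 = 9P and P* = 140, Q* = 111.
The ceiling of 187 is above the equilibrium price 140, so it is not binding; the market clears at P* = 140, Q* = 111.
Since the control does not bind, no trades are prevented and deadweight loss is zero.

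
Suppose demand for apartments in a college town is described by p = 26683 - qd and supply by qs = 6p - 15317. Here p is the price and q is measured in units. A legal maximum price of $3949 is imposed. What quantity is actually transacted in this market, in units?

Rearranging demand gives qd = 26683 - p. In a free market, 26683 - p = 6p - 15317 gives the equilibrium p* = 6000, q* = 20683.
Since 3949 < 6000, the ceiling is binding.
At p = 3949: qd = 26683 - 3949 = 22734 and qs = 6·3949 - 15317 = 8377.
The quantity actually transacted is the short side, supply: 8377.

8377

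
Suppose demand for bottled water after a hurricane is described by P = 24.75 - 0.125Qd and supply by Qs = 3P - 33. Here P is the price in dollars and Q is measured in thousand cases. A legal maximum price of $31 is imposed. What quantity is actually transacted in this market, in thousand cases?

Rearranging demand gives Qd = 198 - 8P. Setting quantity demanded equal to quantity supplied, 198 - 8P = 3P - 33, gives P* = 21 and Q* = 30.
Since 31 is above P* = 21, the ceiling does not bind and the free-market outcome prevails.

30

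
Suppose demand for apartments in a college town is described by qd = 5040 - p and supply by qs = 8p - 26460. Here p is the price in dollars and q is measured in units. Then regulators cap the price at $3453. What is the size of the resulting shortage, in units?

423

In a free market, 5040 - p = 8p - 26460 gives the equilibrium p* = 3500, q* = 1540.
Since 3453 < 3500, the ceiling is binding.
At p = 3453: qd = 5040 - 3453 = 1587 and qs = 8·3453 - 26460 = 1164.
Shortage = qd - qs = 1587 - 1164 = 423.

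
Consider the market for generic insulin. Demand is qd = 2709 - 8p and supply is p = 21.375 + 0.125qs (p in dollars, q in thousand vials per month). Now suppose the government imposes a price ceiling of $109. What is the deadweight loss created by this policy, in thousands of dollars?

40328

Rearranging supply gives qs = 8p - 171. Without the control the market clears where 2709 - 8p = 8p - 171, i.e. p* = 180 and q* = 1269.
The ceiling of 109 is below the equilibrium price 180, so it binds.
At p = 109: qd = 2709 - 8·109 = 1837 and qs = 8·109 - 171 = 701.
Quantity traded falls to 701. At q = 701 the demand price is (2709 - 701)/8 = 251 and the supply price is (171 + 701)/8 = 109.
Deadweight loss = ½ · (251 - 109) · (1269 - 701) = ½ · 142 · 568 = 40328.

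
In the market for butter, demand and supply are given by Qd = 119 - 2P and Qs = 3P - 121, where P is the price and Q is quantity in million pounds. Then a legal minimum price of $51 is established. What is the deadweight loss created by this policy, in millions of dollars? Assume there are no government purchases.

15

Without the control the market clears where 119 - 2P = 3P - 121, i.e. P* = 48 and Q* = 23.
The floor of 51 is above the equilibrium price 48, so it binds.
At P = 51: Qd = 119 - 2·51 = 17 and Qs = 3·51 - 121 = 32.
Quantity traded falls to 17. At Q = 17 the demand price is (119 - 17)/2 = 51 and the supply price is (121 + 17)/3 = 46.
Deadweight loss = ½ · (51 - 46) · (23 - 17) = ½ · 5 · 6 = 15.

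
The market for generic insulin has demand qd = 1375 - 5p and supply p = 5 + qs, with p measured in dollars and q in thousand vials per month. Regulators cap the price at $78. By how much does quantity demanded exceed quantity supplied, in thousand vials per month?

912

Rearranging supply gives qs = p - 5. Setting quantity demanded equal to quantity supplied, 1375 - 5p = p - 5, gives p* = 230 and q* = 225.
The ceiling of 78 is below the equilibrium price 230, so it binds.
At p = 78: qd = 1375 - 5·78 = 985 and qs = 78 - 5 = 73.
Shortage = qd - qs = 985 - 73 = 912.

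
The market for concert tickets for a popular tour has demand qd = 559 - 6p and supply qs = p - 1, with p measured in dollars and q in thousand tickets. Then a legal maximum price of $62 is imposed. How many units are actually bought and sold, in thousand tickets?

61

Setting quantity demanded equal to quantity supplied, 559 - 6p = p - 1, gives p* = 80 and q* = 79.
Because the ceiling (62) lies below the market-clearing price, it is binding.
At p = 62: qd = 559 - 6·62 = 187 and qs = 62 - 1 = 61.
The quantity actually transacted is the short side, supply: 61.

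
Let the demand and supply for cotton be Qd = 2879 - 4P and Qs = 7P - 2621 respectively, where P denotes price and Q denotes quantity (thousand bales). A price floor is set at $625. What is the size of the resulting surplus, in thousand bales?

Equilibrium: 2879 - 4P = 7P - 2621, so 5500 = 11P and P* = 500, Q* = 879.
Because the floor (625) lies above the market-clearing price, it is binding.
At P = 625: Qd = 2879 - 4·625 = 379 and Qs = 7·625 - 2621 = 1754.
Surplus = Qs - Qd = 1754 - 379 = 1375.

1375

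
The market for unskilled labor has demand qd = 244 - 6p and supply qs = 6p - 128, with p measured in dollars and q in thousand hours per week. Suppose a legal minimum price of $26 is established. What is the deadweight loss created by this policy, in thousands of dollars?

Without the control the market clears where 244 - 6p = 6p - 128, i.e. p* = 31 and q* = 58.
Since 26 is below p* = 31, the floor does not bind and the free-market outcome prevails.
Since the control does not bind, no trades are prevented and deadweight loss is zero.

0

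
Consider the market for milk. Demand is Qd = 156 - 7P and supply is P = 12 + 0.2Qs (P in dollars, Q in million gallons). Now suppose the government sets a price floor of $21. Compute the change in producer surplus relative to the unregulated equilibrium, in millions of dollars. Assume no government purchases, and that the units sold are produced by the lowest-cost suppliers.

Rearranging supply gives Qs = 5P - 60. In a free market, 156 - 7P = 5P - 60 gives the equilibrium P* = 18, Q* = 30.
Because the floor (21) lies above the market-clearing price, it is binding.
At P = 21: Qd = 156 - 7·21 = 9 and Qs = 5·21 - 60 = 45.
Producer surplus without the control is ½ · (18 - 12) · 30 = 90.
With the floor, 9 units are sold at 21. The supply price at Q = 9 is 13.8, so PS = ½ · [(21 - 12) + (21 - 13.8)] · 9 = 72.9.
Change in producer surplus = 72.9 - 90 = -17.1.

-17.1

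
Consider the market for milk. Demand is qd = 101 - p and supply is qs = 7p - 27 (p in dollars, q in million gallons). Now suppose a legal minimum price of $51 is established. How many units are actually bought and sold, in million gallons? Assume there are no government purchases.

In a free market, 101 - p = 7p - 27 gives the equilibrium p* = 16, q* = 85.
Since 51 > 16, the floor is binding.
At p = 51: qd = 101 - 51 = 50 and qs = 7·51 - 27 = 330.
The quantity actually transacted is the short side, demand: 50.

50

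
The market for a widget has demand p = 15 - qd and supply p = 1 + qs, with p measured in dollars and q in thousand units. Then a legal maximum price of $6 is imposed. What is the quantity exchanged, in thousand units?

5

Rearranging demand gives qd = 15 - p; rearranging supply gives qs = p - 1. Equilibrium: 15 - p = p - 1, so 16 = 2p and p* = 8, q* = 7.
Since 6 < 8, the ceiling is binding.
At p = 6: qd = 15 - 6 = 9 and qs = 6 - 1 = 5.
The quantity actually transacted is the short side, supply: 5.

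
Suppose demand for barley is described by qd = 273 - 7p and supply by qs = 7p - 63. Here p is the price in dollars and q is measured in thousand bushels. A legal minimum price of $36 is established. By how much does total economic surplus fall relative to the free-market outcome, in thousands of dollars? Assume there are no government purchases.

In a free market, 273 - 7p = 7p - 63 gives the equilibrium p* = 24, q* = 105.
Because the floor (36) lies above the market-clearing price, it is binding.
At p = 36: qd = 273 - 7·36 = 21 and qs = 7·36 - 63 = 189.
Quantity traded falls to 21. At q = 21 the demand price is (273 - 21)/7 = 36 and the supply price is (63 + 21)/7 = 12.
Deadweight loss = ½ · (36 - 12) · (105 - 21) = ½ · 24 · 84 = 1008.

1008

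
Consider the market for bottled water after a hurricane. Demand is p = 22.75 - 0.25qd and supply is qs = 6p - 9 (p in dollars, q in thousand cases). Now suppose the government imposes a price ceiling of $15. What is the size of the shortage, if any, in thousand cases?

0

Rearranging demand gives qd = 91 - 4p. Without the control the market clears where 91 - 4p = 6p - 9, i.e. p* = 10 and q* = 51.
Since 15 is above p* = 10, the ceiling does not bind and the free-market outcome prevails.
Since the control does not bind, there is no shortage.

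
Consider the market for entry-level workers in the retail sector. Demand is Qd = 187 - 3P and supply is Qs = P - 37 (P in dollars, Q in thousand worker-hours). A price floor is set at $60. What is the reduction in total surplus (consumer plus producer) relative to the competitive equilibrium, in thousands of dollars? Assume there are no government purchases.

96

Setting quantity demanded equal to quantity supplied, 187 - 3P = P - 37, gives P* = 56 and Q* = 19.
Since 60 > 56, the floor is binding.
At P = 60: Qd = 187 - 3·60 = 7 and Qs = 60 - 37 = 23.
Quantity traded falls to 7. At Q = 7 the demand price is (187 - 7)/3 = 60 and the supply price is 37 + 7 = 44.
Deadweight loss = ½ · (60 - 44) · (19 - 7) = ½ · 16 · 12 = 96.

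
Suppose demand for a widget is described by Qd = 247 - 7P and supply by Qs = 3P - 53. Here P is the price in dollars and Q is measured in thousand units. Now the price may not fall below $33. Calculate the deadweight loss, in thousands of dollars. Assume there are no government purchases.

In a free market, 247 - 7P = 3P - 53 gives the equilibrium P* = 30, Q* = 37.
Because the floor (33) lies above the market-clearing price, it is binding.
At P = 33: Qd = 247 - 7·33 = 16 and Qs = 3·33 - 53 = 46.
Quantity traded falls to 16. At Q = 16 the demand price is (247 - 16)/7 = 33 and the supply price is (53 + 16)/3 = 23.
Deadweight loss = ½ · (33 - 23) · (37 - 16) = ½ · 10 · 21 = 105.

105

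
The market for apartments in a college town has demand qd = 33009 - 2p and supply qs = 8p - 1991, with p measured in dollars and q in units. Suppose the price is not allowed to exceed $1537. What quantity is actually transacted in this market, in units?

Equilibrium: 33009 - 2p = 8p - 1991, so 35000 = 10p and p* = 3500, q* = 26009.
Because the ceiling (1537) lies below the market-clearing price, it is binding.
At p = 1537: qd = 33009 - 2·1537 = 29935 and qs = 8·1537 - 1991 = 10305.
The quantity actually transacted is the short side, supply: 10305.

10305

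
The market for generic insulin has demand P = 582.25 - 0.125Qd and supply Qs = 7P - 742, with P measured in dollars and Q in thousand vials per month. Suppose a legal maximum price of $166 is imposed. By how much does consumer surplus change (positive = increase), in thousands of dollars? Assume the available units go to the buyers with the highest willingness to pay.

-33780.25

Rearranging demand gives Qd = 4658 - 8P. Equilibrium: 4658 - 8P = 7P - 742, so 5400 = 15P and P* = 360, Q* = 1778.
Because the ceiling (166) lies below the market-clearing price, it is binding.
At P = 166: Qd = 4658 - 8·166 = 3330 and Qs = 7·166 - 742 = 420.
Consumer surplus without the control is ½ · (582.25 - 360) · 1778 = 197580.25.
With the ceiling, 420 units are sold at 166 (assume they go to the highest-value buyers). The demand price at Q = 420 is 529.75, so CS = ½ · [(582.25 - 166) + (529.75 - 166)] · 420 = 163800.
Change in consumer surplus = 163800 - 197580.25 = -33780.25.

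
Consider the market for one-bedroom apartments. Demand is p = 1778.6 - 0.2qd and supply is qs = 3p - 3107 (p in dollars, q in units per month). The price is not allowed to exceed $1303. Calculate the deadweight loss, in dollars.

93141.6

Rearranging demand gives qd = 8893 - 5p. Setting quantity demanded equal to quantity supplied, 8893 - 5p = 3p - 3107, gives p* = 1500 and q* = 1393.
Since 1303 < 1500, the ceiling is binding.
At p = 1303: qd = 8893 - 5·1303 = 2378 and qs = 3·1303 - 3107 = 802.
Quantity traded falls to 802. At q = 802 the demand price is (8893 - 802)/5 = 1618.2 and the supply price is (3107 + 802)/3 = 1303.
Deadweight loss = ½ · (1618.2 - 1303) · (1393 - 802) = ½ · 315.2 · 591 = 93141.6.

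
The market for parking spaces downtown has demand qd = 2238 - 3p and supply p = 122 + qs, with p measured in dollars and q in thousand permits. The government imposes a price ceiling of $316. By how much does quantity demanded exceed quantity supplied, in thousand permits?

1096

Rearranging supply gives qs = p - 122. Without the control the market clears where 2238 - 3p = p - 122, i.e. p* = 590 and q* = 468.
The ceiling of 316 is below the equilibrium price 590, so it binds.
At p = 316: qd = 2238 - 3·316 = 1290 and qs = 316 - 122 = 194.
Shortage = qd - qs = 1290 - 194 = 1096.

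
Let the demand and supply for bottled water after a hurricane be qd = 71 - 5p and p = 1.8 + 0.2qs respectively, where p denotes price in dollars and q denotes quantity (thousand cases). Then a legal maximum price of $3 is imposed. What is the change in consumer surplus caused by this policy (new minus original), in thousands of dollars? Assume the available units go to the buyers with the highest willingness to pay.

Rearranging supply gives qs = 5p - 9. Equilibrium: 71 - 5p = 5p - 9, so 80 = 10p and p* = 8, q* = 31.
Because the ceiling (3) lies below the market-clearing price, it is binding.
At p = 3: qd = 71 - 5·3 = 56 and qs = 5·3 - 9 = 6.
Consumer surplus without the control is ½ · (14.2 - 8) · 31 = 96.1.
With the ceiling, 6 units are sold at 3 (assume they go to the highest-value buyers). The demand price at q = 6 is 13, so CS = ½ · [(14.2 - 3) + (13 - 3)] · 6 = 63.6.
Change in consumer surplus = 63.6 - 96.1 = -32.5.

-32.5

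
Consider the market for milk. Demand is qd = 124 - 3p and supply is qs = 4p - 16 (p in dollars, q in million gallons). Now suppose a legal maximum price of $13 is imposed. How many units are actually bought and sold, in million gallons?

Equilibrium: 124 - 3p = 4p - 16, so 140 = 7p and p* = 20, q* = 64.
Since 13 < 20, the ceiling is binding.
At p = 13: qd = 124 - 3·13 = 85 and qs = 4·13 - 16 = 36.
The quantity actually transacted is the short side, supply: 36.

36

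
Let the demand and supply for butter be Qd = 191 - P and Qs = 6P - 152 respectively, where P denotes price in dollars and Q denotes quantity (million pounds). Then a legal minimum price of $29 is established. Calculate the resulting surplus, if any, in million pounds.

0

Setting quantity demanded equal to quantity supplied, 191 - P = 6P - 152, gives P* = 49 and Q* = 142.
Since 29 is below P* = 49, the floor does not bind and the free-market outcome prevails.
Since the control does not bind, there is no surplus.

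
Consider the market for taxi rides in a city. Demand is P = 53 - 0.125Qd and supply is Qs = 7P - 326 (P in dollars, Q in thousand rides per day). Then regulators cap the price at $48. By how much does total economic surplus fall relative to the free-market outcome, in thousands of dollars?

Rearranging demand gives Qd = 424 - 8P. In a free market, 424 - 8P = 7P - 326 gives the equilibrium P* = 50, Q* = 24.
The ceiling of 48 is below the equilibrium price 50, so it binds.
At P = 48: Qd = 424 - 8·48 = 40 and Qs = 7·48 - 326 = 10.
Quantity traded falls to 10. At Q = 10 the demand price is (424 - 10)/8 = 51.75 and the supply price is (326 + 10)/7 = 48.
Deadweight loss = ½ · (51.75 - 48) · (24 - 10) = ½ · 3.75 · 14 = 26.25.

26.25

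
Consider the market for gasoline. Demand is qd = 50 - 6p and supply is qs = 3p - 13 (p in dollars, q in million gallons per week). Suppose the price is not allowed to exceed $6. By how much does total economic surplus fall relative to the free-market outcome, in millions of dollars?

2.25

In a free market, 50 - 6p = 3p - 13 gives the equilibrium p* = 7, q* = 8.
Because the ceiling (6) lies below the market-clearing price, it is binding.
At p = 6: qd = 50 - 6·6 = 14 and qs = 3·6 - 13 = 5.
Quantity traded falls to 5. At q = 5 the demand price is (50 - 5)/6 = 7.5 and the supply price is (13 + 5)/3 = 6.
Deadweight loss = ½ · (7.5 - 6) · (8 - 5) = ½ · 1.5 · 3 = 2.25.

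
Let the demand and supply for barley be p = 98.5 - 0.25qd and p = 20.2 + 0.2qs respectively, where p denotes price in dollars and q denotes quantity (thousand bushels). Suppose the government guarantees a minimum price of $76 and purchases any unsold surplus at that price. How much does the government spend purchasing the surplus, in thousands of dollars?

Rearranging demand gives qd = 394 - 4p; rearranging supply gives qs = 5p - 101. Without the control the market clears where 394 - 4p = 5p - 101, i.e. p* = 55 and q* = 174.
Since 76 > 55, the floor is binding.
At p = 76: qd = 394 - 4·76 = 90 and qs = 5·76 - 101 = 279.
Surplus = qs - qd = 189.
Government expenditure = surplus × support price = 189 × 76 = 14364.

14364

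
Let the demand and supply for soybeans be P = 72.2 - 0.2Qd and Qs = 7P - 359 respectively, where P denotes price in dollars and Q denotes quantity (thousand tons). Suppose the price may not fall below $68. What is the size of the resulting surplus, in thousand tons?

96

Rearranging demand gives Qd = 361 - 5P. In a free market, 361 - 5P = 7P - 359 gives the equilibrium P* = 60, Q* = 61.
Because the floor (68) lies above the market-clearing price, it is binding.
At P = 68: Qd = 361 - 5·68 = 21 and Qs = 7·68 - 359 = 117.
Surplus = Qs - Qd = 117 - 21 = 96.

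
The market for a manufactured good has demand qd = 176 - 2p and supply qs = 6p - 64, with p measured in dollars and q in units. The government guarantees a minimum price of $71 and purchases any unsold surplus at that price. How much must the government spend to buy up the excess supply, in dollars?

23288

Without the control the market clears where 176 - 2p = 6p - 64, i.e. p* = 30 and q* = 116.
Because the floor (71) lies above the market-clearing price, it is binding.
At p = 71: qd = 176 - 2·71 = 34 and qs = 6·71 - 64 = 362.
Surplus = qs - qd = 328.
Government expenditure = surplus × support price = 328 × 71 = 23288.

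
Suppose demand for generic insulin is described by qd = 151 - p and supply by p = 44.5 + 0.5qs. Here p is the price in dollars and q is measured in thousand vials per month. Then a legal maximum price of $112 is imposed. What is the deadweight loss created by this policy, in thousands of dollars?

Rearranging supply gives qs = 2p - 89. Equilibrium: 151 - p = 2p - 89, so 240 = 3p and p* = 80, q* = 71.
The ceiling of 112 is above the equilibrium price 80, so it is not binding; the market clears at p* = 80, q* = 71.
Since the control does not bind, no trades are prevented and deadweight loss is zero.

0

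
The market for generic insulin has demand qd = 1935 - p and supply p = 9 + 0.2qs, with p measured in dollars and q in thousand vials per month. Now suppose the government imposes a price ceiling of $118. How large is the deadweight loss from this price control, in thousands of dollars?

674160

Rearranging supply gives qs = 5p - 45. Setting quantity demanded equal to quantity supplied, 1935 - p = 5p - 45, gives p* = 330 and q* = 1605.
Because the ceiling (118) lies below the market-clearing price, it is binding.
At p = 118: qd = 1935 - 118 = 1817 and qs = 5·118 - 45 = 545.
Quantity traded falls to 545. At q = 545 the demand price is 1935 - 545 = 1390 and the supply price is (45 + 545)/5 = 118.
Deadweight loss = ½ · (1390 - 118) · (1605 - 545) = ½ · 1272 · 1060 = 674160.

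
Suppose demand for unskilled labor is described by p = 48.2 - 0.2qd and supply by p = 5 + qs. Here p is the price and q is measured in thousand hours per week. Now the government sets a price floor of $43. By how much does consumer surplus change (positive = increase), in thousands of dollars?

Rearranging demand gives qd = 241 - 5p; rearranging supply gives qs = p - 5. In a free market, 241 - 5p = p - 5 gives the equilibrium p* = 41, q* = 36.
Because the floor (43) lies above the market-clearing price, it is binding.
At p = 43: qd = 241 - 5·43 = 26 and qs = 43 - 5 = 38.
Consumer surplus without the control is ½ · (48.2 - 41) · 36 = 129.6.
With the floor, consumers buy 26 units at 43, so CS = ½ · (48.2 - 43) · 26 = 67.6.
Change in consumer surplus = 67.6 - 129.6 = -62.

-62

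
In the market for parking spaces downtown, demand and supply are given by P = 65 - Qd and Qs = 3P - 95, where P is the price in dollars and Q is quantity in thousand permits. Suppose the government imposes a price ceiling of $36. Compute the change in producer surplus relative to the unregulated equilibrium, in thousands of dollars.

Rearranging demand gives Qd = 65 - P. Without the control the market clears where 65 - P = 3P - 95, i.e. P* = 40 and Q* = 25.
The ceiling of 36 is below the equilibrium price 40, so it binds.
At P = 36: Qd = 65 - 36 = 29 and Qs = 3·36 - 95 = 13.
Producer surplus without the control is ½ · (40 - 95/3) · 25 = 625/6.
With the ceiling, producers sell 13 units at 36, so PS = ½ · (36 - 95/3) · 13 = 169/6.
Change in producer surplus = 169/6 - 625/6 = -76.

-76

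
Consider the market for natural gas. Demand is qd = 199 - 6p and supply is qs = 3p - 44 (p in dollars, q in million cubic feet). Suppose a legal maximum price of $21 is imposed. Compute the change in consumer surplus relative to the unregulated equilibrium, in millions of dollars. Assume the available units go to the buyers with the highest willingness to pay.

Equilibrium: 199 - 6p = 3p - 44, so 243 = 9p and p* = 27, q* = 37.
Since 21 < 27, the ceiling is binding.
At p = 21: qd = 199 - 6·21 = 73 and qs = 3·21 - 44 = 19.
Consumer surplus without the control is ½ · (199/6 - 27) · 37 = 1369/12.
With the ceiling, 19 units are sold at 21 (assume they go to the highest-value buyers). The demand price at q = 19 is 30, so CS = ½ · [(199/6 - 21) + (30 - 21)] · 19 = 2413/12.
Change in consumer surplus = 2413/12 - 1369/12 = 87.

87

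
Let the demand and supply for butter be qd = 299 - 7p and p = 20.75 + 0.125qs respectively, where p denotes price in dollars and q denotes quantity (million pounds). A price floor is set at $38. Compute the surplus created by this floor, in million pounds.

Rearranging supply gives qs = 8p - 166. Equilibrium: 299 - 7p = 8p - 166, so 465 = 15p and p* = 31, q* = 82.
Because the floor (38) lies above the market-clearing price, it is binding.
At p = 38: qd = 299 - 7·38 = 33 and qs = 8·38 - 166 = 138.
Surplus = qs - qd = 138 - 33 = 105.

105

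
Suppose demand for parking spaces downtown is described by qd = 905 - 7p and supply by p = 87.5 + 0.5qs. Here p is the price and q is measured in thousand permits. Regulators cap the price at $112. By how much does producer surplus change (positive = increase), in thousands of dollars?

-456

Rearranging supply gives qs = 2p - 175. Setting quantity demanded equal to quantity supplied, 905 - 7p = 2p - 175, gives p* = 120 and q* = 65.
Because the ceiling (112) lies below the market-clearing price, it is binding.
At p = 112: qd = 905 - 7·112 = 121 and qs = 2·112 - 175 = 49.
Producer surplus without the control is ½ · (120 - 87.5) · 65 = 1056.25.
With the ceiling, producers sell 49 units at 112, so PS = ½ · (112 - 87.5) · 49 = 600.25.
Change in producer surplus = 600.25 - 1056.25 = -456.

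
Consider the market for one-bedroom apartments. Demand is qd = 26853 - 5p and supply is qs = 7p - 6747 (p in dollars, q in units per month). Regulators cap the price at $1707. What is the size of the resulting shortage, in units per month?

Equilibrium: 26853 - 5p = 7p - 6747, so 33600 = 12p and p* = 2800, q* = 12853.
Since 1707 < 2800, the ceiling is binding.
At p = 1707: qd = 26853 - 5·1707 = 18318 and qs = 7·1707 - 6747 = 5202.
Shortage = qd - qs = 18318 - 5202 = 13116.

13116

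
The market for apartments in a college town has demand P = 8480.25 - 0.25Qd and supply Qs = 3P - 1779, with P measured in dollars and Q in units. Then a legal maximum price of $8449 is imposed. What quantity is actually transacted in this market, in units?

13521

Rearranging demand gives Qd = 33921 - 4P. Equilibrium: 33921 - 4P = 3P - 1779, so 35700 = 7P and P* = 5100, Q* = 13521.
Since 8449 is above P* = 5100, the ceiling does not bind and the free-market outcome prevails.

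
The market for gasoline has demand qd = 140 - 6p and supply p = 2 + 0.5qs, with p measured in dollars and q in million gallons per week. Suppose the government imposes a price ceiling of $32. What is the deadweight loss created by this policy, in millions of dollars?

Rearranging supply gives qs = 2p - 4. Without the control the market clears where 140 - 6p = 2p - 4, i.e. p* = 18 and q* = 32.
Since 32 is above p* = 18, the ceiling does not bind and the free-market outcome prevails.
Since the control does not bind, no trades are prevented and deadweight loss is zero.

0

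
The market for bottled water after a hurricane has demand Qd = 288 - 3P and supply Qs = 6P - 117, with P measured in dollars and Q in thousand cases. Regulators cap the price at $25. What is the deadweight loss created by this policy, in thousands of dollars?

3600

Without the control the market clears where 288 - 3P = 6P - 117, i.e. P* = 45 and Q* = 153.
The ceiling of 25 is below the equilibrium price 45, so it binds.
At P = 25: Qd = 288 - 3·25 = 213 and Qs = 6·25 - 117 = 33.
Quantity traded falls to 33. At Q = 33 the demand price is (288 - 33)/3 = 85 and the supply price is (117 + 33)/6 = 25.
Deadweight loss = ½ · (85 - 25) · (153 - 33) = ½ · 60 · 120 = 3600.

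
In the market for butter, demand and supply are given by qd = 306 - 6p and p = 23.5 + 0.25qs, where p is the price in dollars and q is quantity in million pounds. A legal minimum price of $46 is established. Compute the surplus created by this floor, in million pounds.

Rearranging supply gives qs = 4p - 94. Setting quantity demanded equal to quantity supplied, 306 - 6p = 4p - 94, gives p* = 40 and q* = 66.
Since 46 > 40, the floor is binding.
At p = 46: qd = 306 - 6·46 = 30 and qs = 4·46 - 94 = 90.
Surplus = qs - qd = 90 - 30 = 60.

60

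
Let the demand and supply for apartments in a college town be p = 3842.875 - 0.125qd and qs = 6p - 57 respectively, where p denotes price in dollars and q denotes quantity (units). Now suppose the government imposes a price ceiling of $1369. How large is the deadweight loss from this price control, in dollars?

3625445.25

Rearranging demand gives qd = 30743 - 8p. In a free market, 30743 - 8p = 6p - 57 gives the equilibrium p* = 2200, q* = 13143.
The ceiling of 1369 is below the equilibrium price 2200, so it binds.
At p = 1369: qd = 30743 - 8·1369 = 19791 and qs = 6·1369 - 57 = 8157.
Quantity traded falls to 8157. At q = 8157 the demand price is (30743 - 8157)/8 = 2823.25 and the supply price is (57 + 8157)/6 = 1369.
Deadweight loss = ½ · (2823.25 - 1369) · (13143 - 8157) = ½ · 1454.25 · 4986 = 3625445.25.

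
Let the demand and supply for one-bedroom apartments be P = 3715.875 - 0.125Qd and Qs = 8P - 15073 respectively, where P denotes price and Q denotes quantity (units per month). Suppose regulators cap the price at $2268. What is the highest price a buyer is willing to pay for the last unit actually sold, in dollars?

3332

Rearranging demand gives Qd = 29727 - 8P. Without the control the market clears where 29727 - 8P = 8P - 15073, i.e. P* = 2800 and Q* = 7327.
Because the ceiling (2268) lies below the market-clearing price, it is binding.
At P = 2268: Qd = 29727 - 8·2268 = 11583 and Qs = 8·2268 - 15073 = 3071.
Only 3071 units reach the market. On the demand curve, the marginal buyer's willingness to pay at Q = 3071 is (29727 - 3071)/8 = 3332.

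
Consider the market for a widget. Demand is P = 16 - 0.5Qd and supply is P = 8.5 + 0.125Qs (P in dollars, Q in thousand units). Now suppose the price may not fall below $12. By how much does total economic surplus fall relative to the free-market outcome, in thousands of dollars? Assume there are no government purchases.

5

Rearranging demand gives Qd = 32 - 2P; rearranging supply gives Qs = 8P - 68. Equilibrium: 32 - 2P = 8P - 68, so 100 = 10P and P* = 10, Q* = 12.
The floor of 12 is above the equilibrium price 10, so it binds.
At P = 12: Qd = 32 - 2·12 = 8 and Qs = 8·12 - 68 = 28.
Quantity traded falls to 8. At Q = 8 the demand price is (32 - 8)/2 = 12 and the supply price is (68 + 8)/8 = 9.5.
Deadweight loss = ½ · (12 - 9.5) · (12 - 8) = ½ · 2.5 · 4 = 5.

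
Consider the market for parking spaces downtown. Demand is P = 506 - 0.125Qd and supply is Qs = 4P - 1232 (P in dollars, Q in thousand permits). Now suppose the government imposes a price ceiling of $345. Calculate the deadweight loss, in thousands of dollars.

Rearranging demand gives Qd = 4048 - 8P. Setting quantity demanded equal to quantity supplied, 4048 - 8P = 4P - 1232, gives P* = 440 and Q* = 528.
Because the ceiling (345) lies below the market-clearing price, it is binding.
At P = 345: Qd = 4048 - 8·345 = 1288 and Qs = 4·345 - 1232 = 148.
Quantity traded falls to 148. At Q = 148 the demand price is (4048 - 148)/8 = 487.5 and the supply price is (1232 + 148)/4 = 345.
Deadweight loss = ½ · (487.5 - 345) · (528 - 148) = ½ · 142.5 · 380 = 27075.

27075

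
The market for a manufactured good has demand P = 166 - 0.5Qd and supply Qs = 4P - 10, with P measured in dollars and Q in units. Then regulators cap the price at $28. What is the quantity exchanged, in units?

Rearranging demand gives Qd = 332 - 2P. Equilibrium: 332 - 2P = 4P - 10, so 342 = 6P and P* = 57, Q* = 218.
The ceiling of 28 is below the equilibrium price 57, so it binds.
At P = 28: Qd = 332 - 2·28 = 276 and Qs = 4·28 - 10 = 102.
The quantity actually transacted is the short side, supply: 102.

102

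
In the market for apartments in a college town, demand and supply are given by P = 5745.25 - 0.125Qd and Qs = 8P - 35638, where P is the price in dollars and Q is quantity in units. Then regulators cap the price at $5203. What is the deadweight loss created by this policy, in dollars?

Rearranging demand gives Qd = 45962 - 8P. Equilibrium: 45962 - 8P = 8P - 35638, so 81600 = 16P and P* = 5100, Q* = 5162.
Since 5203 is above P* = 5100, the ceiling does not bind and the free-market outcome prevails.
Since the control does not bind, no trades are prevented and deadweight loss is zero.

0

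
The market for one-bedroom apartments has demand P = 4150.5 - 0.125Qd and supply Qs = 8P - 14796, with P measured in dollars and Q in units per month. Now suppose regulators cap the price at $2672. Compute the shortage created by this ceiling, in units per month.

Rearranging demand gives Qd = 33204 - 8P. Without the control the market clears where 33204 - 8P = 8P - 14796, i.e. P* = 3000 and Q* = 9204.
Because the ceiling (2672) lies below the market-clearing price, it is binding.
At P = 2672: Qd = 33204 - 8·2672 = 11828 and Qs = 8·2672 - 14796 = 6580.
Shortage = Qd - Qs = 11828 - 6580 = 5248.

5248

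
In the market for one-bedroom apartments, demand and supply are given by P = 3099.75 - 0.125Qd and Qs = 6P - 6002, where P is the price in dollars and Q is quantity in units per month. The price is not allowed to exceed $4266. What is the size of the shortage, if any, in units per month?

Rearranging demand gives Qd = 24798 - 8P. Setting quantity demanded equal to quantity supplied, 24798 - 8P = 6P - 6002, gives P* = 2200 and Q* = 7198.
The ceiling of 4266 is above the equilibrium price 2200, so it is not binding; the market clears at P* = 2200, Q* = 7198.
Since the control does not bind, there is no shortage.

0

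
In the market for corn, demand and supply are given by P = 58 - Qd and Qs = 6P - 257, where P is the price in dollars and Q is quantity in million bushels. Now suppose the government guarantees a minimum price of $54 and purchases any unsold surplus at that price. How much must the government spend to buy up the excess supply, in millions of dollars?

3402

Rearranging demand gives Qd = 58 - P. Equilibrium: 58 - P = 6P - 257, so 315 = 7P and P* = 45, Q* = 13.
Since 54 > 45, the floor is binding.
At P = 54: Qd = 58 - 54 = 4 and Qs = 6·54 - 257 = 67.
Surplus = Qs - Qd = 63.
Government expenditure = surplus × support price = 63 × 54 = 3402.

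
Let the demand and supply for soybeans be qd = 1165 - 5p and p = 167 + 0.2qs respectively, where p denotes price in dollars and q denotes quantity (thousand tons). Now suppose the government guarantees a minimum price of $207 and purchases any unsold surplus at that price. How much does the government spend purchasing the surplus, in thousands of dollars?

Rearranging supply gives qs = 5p - 835. In a free market, 1165 - 5p = 5p - 835 gives the equilibrium p* = 200, q* = 165.
Since 207 > 200, the floor is binding.
At p = 207: qd = 1165 - 5·207 = 130 and qs = 5·207 - 835 = 200.
Surplus = qs - qd = 70.
Government expenditure = surplus × support price = 70 × 207 = 14490.

14490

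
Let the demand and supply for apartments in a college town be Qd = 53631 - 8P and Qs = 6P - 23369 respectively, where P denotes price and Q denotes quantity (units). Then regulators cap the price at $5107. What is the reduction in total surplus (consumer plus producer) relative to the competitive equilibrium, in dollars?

In a free market, 53631 - 8P = 6P - 23369 gives the equilibrium P* = 5500, Q* = 9631.
Since 5107 < 5500, the ceiling is binding.
At P = 5107: Qd = 53631 - 8·5107 = 12775 and Qs = 6·5107 - 23369 = 7273.
Quantity traded falls to 7273. At Q = 7273 the demand price is (53631 - 7273)/8 = 5794.75 and the supply price is (23369 + 7273)/6 = 5107.
Deadweight loss = ½ · (5794.75 - 5107) · (9631 - 7273) = ½ · 687.75 · 2358 = 810857.25.

810857.25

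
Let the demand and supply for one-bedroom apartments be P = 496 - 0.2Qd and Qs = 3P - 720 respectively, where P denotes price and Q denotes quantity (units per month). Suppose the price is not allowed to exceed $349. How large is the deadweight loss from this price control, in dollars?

6242.4

Rearranging demand gives Qd = 2480 - 5P. Setting quantity demanded equal to quantity supplied, 2480 - 5P = 3P - 720, gives P* = 400 and Q* = 480.
The ceiling of 349 is below the equilibrium price 400, so it binds.
At P = 349: Qd = 2480 - 5·349 = 735 and Qs = 3·349 - 720 = 327.
Quantity traded falls to 327. At Q = 327 the demand price is (2480 - 327)/5 = 430.6 and the supply price is (720 + 327)/3 = 349.
Deadweight loss = ½ · (430.6 - 349) · (480 - 327) = ½ · 81.6 · 153 = 6242.4.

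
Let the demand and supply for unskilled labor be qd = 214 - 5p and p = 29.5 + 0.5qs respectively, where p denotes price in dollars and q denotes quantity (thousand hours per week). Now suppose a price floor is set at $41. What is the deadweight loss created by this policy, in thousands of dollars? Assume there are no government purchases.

Rearranging supply gives qs = 2p - 59. Without the control the market clears where 214 - 5p = 2p - 59, i.e. p* = 39 and q* = 19.
The floor of 41 is above the equilibrium price 39, so it binds.
At p = 41: qd = 214 - 5·41 = 9 and qs = 2·41 - 59 = 23.
Quantity traded falls to 9. At q = 9 the demand price is (214 - 9)/5 = 41 and the supply price is (59 + 9)/2 = 34.
Deadweight loss = ½ · (41 - 34) · (19 - 9) = ½ · 7 · 10 = 35.

35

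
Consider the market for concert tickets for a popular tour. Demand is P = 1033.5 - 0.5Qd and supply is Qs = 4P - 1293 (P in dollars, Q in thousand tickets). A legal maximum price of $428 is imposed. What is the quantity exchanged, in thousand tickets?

419

Rearranging demand gives Qd = 2067 - 2P. Without the control the market clears where 2067 - 2P = 4P - 1293, i.e. P* = 560 and Q* = 947.
The ceiling of 428 is below the equilibrium price 560, so it binds.
At P = 428: Qd = 2067 - 2·428 = 1211 and Qs = 4·428 - 1293 = 419.
The quantity actually transacted is the short side, supply: 419.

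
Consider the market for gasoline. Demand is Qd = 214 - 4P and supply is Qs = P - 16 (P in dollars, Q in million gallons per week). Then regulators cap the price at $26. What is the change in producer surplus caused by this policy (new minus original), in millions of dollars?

In a free market, 214 - 4P = P - 16 gives the equilibrium P* = 46, Q* = 30.
Since 26 < 46, the ceiling is binding.
At P = 26: Qd = 214 - 4·26 = 110 and Qs = 26 - 16 = 10.
Producer surplus without the control is ½ · (46 - 16) · 30 = 450.
With the ceiling, producers sell 10 units at 26, so PS = ½ · (26 - 16) · 10 = 50.
Change in producer surplus = 50 - 450 = -400.

-400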